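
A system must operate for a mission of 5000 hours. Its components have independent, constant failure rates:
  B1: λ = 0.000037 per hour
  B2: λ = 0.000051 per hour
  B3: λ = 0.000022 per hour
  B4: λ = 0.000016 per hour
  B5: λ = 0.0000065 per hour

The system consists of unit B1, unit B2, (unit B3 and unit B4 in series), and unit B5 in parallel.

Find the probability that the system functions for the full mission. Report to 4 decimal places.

R(B1) = exp(−0.000037 × 5000) = 0.831104
R(B2) = exp(−0.000051 × 5000) = 0.774916
R(B3) = exp(−0.000022 × 5000) = 0.895834
R(B4) = exp(−0.000016 × 5000) = 0.923116
R(B5) = exp(−0.0000065 × 5000) = 0.968022
Series (B3 and B4): 0.895834 × 0.923116 = 0.826959
Parallel (B1, B2, [0.826959], and B5): 1 − (1 − 0.831104)(1 − 0.774916)(1 − 0.826959)(1 − 0.968022) = 0.9998

0.9998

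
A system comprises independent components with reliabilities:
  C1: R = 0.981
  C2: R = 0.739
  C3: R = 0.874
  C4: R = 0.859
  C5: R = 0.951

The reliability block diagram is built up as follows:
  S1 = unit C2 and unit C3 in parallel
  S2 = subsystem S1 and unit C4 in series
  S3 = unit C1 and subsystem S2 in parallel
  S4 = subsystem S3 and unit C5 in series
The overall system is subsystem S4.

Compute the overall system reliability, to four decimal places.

Parallel (C2 and C3): 1 − (1 − 0.739000)(1 − 0.874000) = 0.967114
Series ([0.967114] and C4): 0.967114 × 0.859000 = 0.830751
Parallel (C1 and [0.830751]): 1 − (1 − 0.981000)(1 − 0.830751) = 0.996784
Series ([0.996784] and C5): 0.996784 × 0.951000 = 0.9479

0.9479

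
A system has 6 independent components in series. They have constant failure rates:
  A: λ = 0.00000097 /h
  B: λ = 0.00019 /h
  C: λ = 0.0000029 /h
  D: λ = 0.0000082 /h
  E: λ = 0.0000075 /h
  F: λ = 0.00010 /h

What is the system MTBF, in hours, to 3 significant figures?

3230

Series of exponential components: λ_sys = Σ λ_i
λ_sys = 0.00000097 + 0.00019 + 0.0000029 + 0.0000082 + 0.0000075 + 0.00010 = 3.0957e-04 /h
MTBF = 1 / λ_sys = 3230 h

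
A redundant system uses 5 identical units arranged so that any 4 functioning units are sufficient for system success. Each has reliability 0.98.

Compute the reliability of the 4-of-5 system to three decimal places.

R = Σ_{i=4}^{5} C(5,i) p^i (1−p)^{5−i} with p = 0.98
C(5,4)·0.98^4·0.02^1 = 0.09224
C(5,5)·0.98^5·0.02^0 = 0.90392
Sum = 0.996

0.996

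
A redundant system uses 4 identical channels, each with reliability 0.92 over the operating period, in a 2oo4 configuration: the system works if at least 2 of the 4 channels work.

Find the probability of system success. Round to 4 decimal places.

R = Σ_{i=2}^{4} C(4,i) p^i (1−p)^{4−i} with p = 0.92
C(4,2)·0.92^2·0.08^2 = 0.032502
C(4,3)·0.92^3·0.08^1 = 0.249180
C(4,4)·0.92^4·0.08^0 = 0.716393
Sum = 0.9981

0.9981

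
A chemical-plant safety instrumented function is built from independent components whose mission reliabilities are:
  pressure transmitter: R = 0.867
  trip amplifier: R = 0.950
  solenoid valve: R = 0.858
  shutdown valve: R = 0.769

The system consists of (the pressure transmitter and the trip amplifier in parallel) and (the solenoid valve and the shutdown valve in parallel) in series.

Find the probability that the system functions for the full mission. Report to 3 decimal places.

0.961

Parallel (pressure transmitter and trip amplifier): 1 − (1 − 0.86700)(1 − 0.95000) = 0.99335
Parallel (solenoid valve and shutdown valve): 1 − (1 − 0.85800)(1 − 0.76900) = 0.96720
Series ([0.99335] and [0.96720]): 0.99335 × 0.96720 = 0.961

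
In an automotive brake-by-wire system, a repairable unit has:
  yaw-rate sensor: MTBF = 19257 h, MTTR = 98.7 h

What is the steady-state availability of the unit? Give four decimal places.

A(yaw-rate sensor) = MTBF/(MTBF+MTTR) = 19257/(19257+98.7) = 0.9949

0.9949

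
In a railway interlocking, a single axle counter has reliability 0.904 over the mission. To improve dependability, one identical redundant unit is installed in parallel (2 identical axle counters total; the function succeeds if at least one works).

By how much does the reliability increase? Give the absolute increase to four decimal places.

0.0868

R_before = 0.904
R_after = 1 − (1 − 0.904)^2 = 0.9908
ΔR = 0.9908 − 0.904 = 0.0868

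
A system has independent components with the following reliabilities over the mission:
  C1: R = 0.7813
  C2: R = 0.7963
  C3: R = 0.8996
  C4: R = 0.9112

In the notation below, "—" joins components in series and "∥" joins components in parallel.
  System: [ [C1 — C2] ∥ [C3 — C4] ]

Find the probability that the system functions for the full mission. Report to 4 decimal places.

Series (C1 and C2): 0.781300 × 0.796300 = 0.622149
Series (C3 and C4): 0.899600 × 0.911200 = 0.819716
Parallel ([0.622149] and [0.819716]): 1 − (1 − 0.622149)(1 − 0.819716) = 0.9319

0.9319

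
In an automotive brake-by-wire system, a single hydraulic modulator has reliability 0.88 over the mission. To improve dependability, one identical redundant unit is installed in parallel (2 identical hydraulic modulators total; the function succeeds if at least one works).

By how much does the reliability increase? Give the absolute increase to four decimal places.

0.1056

R_before = 0.88
R_after = 1 − (1 − 0.88)^2 = 0.9856
ΔR = 0.9856 − 0.88 = 0.1056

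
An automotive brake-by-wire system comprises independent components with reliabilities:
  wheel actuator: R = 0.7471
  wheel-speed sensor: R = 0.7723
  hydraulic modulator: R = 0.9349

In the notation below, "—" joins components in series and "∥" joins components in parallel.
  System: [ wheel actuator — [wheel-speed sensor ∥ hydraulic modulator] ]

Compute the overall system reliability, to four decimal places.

0.7360

Parallel (wheel-speed sensor and hydraulic modulator): 1 − (1 − 0.772300)(1 − 0.934900) = 0.985177
Series (wheel actuator and [0.985177]): 0.747100 × 0.985177 = 0.7360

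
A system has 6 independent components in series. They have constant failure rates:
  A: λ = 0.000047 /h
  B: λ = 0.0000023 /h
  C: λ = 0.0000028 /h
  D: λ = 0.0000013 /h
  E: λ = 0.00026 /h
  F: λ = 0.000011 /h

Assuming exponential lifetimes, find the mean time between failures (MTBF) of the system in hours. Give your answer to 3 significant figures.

Series of exponential components: λ_sys = Σ λ_i
λ_sys = 0.000047 + 0.0000023 + 0.0000028 + 0.0000013 + 0.00026 + 0.000011 = 3.2440e-04 /h
MTBF = 1 / λ_sys = 3080 h

3080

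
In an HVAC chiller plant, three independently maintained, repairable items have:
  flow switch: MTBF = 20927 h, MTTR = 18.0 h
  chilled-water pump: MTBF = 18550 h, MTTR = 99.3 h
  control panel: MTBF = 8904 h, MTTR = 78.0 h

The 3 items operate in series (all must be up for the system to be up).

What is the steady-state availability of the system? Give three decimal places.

0.985

A(flow switch) = MTBF/(MTBF+MTTR) = 20927/(20927+18.0) = 0.999141
A(chilled-water pump) = MTBF/(MTBF+MTTR) = 18550/(18550+99.3) = 0.994675
A(control panel) = MTBF/(MTBF+MTTR) = 8904/(8904+78.0) = 0.991316
Series availability: 0.999141 × 0.994675 × 0.991316 = 0.985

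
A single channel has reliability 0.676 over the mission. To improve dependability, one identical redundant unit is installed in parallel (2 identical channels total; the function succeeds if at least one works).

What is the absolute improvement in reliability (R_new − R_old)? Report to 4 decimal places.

R_before = 0.676
R_after = 1 − (1 − 0.676)^2 = 0.8950
ΔR = 0.8950 − 0.676 = 0.2190

0.2190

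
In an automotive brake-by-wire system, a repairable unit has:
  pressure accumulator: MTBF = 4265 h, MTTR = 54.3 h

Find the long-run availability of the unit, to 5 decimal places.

A(pressure accumulator) = MTBF/(MTBF+MTTR) = 4265/(4265+54.3) = 0.98743

0.98743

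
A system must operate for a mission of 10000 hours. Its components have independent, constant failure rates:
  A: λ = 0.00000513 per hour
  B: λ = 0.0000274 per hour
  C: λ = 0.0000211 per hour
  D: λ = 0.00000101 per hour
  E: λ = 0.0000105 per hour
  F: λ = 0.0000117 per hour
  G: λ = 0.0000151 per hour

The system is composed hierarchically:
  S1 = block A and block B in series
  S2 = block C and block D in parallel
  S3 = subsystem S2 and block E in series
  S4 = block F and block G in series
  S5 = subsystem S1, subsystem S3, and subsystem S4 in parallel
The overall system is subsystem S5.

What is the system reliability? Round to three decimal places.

R(A) = exp(−0.00000513 × 10000) = 0.94999
R(B) = exp(−0.0000274 × 10000) = 0.76033
R(C) = exp(−0.0000211 × 10000) = 0.80977
R(D) = exp(−0.00000101 × 10000) = 0.98995
R(E) = exp(−0.0000105 × 10000) = 0.90032
R(F) = exp(−0.0000117 × 10000) = 0.88959
R(G) = exp(−0.0000151 × 10000) = 0.85985
Series (A and B): 0.94999 × 0.76033 = 0.72231
Parallel (C and D): 1 − (1 − 0.80977)(1 − 0.98995) = 0.99809
Series ([0.99809] and E): 0.99809 × 0.90032 = 0.89860
Series (F and G): 0.88959 × 0.85985 = 0.76491
Parallel ([0.72231], [0.89860], and [0.76491]): 1 − (1 − 0.72231)(1 − 0.89860)(1 − 0.76491) = 0.993

0.993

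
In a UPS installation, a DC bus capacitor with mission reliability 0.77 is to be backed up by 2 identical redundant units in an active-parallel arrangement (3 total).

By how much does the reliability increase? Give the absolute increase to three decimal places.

R_before = 0.77
R_after = 1 − (1 − 0.77)^3 = 0.988
ΔR = 0.988 − 0.77 = 0.218

0.218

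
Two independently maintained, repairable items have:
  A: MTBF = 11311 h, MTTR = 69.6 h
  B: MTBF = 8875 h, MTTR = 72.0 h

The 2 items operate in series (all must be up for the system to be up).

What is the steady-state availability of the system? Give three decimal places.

A(A) = MTBF/(MTBF+MTTR) = 11311/(11311+69.6) = 0.993884
A(B) = MTBF/(MTBF+MTTR) = 8875/(8875+72.0) = 0.991953
Series availability: 0.993884 × 0.991953 = 0.986

0.986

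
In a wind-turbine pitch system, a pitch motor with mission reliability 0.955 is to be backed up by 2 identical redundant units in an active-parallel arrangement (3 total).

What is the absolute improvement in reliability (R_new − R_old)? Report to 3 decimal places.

0.045

R_before = 0.955
R_after = 1 − (1 − 0.955)^3 = 1.000
ΔR = 1.000 − 0.955 = 0.045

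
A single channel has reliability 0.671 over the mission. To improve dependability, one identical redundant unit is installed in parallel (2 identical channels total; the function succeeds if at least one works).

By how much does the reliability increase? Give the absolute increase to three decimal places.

R_before = 0.671
R_after = 1 − (1 − 0.671)^2 = 0.892
ΔR = 0.892 − 0.671 = 0.221

0.221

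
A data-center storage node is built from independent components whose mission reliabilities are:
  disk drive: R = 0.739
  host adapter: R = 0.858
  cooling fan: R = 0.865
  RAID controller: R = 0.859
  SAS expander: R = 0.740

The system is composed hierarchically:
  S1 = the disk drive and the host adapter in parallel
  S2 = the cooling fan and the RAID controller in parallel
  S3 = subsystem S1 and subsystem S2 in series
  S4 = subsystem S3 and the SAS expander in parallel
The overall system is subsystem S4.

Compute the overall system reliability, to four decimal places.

Parallel (disk drive and host adapter): 1 − (1 − 0.739000)(1 − 0.858000) = 0.962938
Parallel (cooling fan and RAID controller): 1 − (1 − 0.865000)(1 − 0.859000) = 0.980965
Series ([0.962938] and [0.980965]): 0.962938 × 0.980965 = 0.944608
Parallel ([0.944608] and SAS expander): 1 − (1 − 0.944608)(1 − 0.740000) = 0.9856

0.9856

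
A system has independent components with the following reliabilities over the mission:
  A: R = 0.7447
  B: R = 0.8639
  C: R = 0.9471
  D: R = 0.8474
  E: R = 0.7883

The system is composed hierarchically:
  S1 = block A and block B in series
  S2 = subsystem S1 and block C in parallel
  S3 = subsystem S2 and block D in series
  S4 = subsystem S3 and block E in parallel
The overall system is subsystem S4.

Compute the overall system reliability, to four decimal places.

Series (A and B): 0.744700 × 0.863900 = 0.643346
Parallel ([0.643346] and C): 1 − (1 − 0.643346)(1 − 0.947100) = 0.981133
Series ([0.981133] and D): 0.981133 × 0.847400 = 0.831412
Parallel ([0.831412] and E): 1 − (1 − 0.831412)(1 − 0.788300) = 0.9643

0.9643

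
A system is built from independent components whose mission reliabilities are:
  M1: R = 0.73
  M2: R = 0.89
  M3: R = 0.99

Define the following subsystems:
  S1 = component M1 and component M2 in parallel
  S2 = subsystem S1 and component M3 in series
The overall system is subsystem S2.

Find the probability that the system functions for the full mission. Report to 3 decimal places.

Parallel (M1 and M2): 1 − (1 − 0.73000)(1 − 0.89000) = 0.97030
Series ([0.97030] and M3): 0.97030 × 0.99000 = 0.961

0.961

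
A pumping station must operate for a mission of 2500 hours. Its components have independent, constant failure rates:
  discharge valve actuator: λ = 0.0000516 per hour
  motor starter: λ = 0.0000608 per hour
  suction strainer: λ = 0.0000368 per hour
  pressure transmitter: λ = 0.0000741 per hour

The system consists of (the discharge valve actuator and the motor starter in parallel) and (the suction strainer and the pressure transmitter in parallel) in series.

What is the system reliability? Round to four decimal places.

R(discharge valve actuator) = exp(−0.0000516 × 2500) = 0.878974
R(motor starter) = exp(−0.0000608 × 2500) = 0.858988
R(suction strainer) = exp(−0.0000368 × 2500) = 0.912105
R(pressure transmitter) = exp(−0.0000741 × 2500) = 0.830897
Parallel (discharge valve actuator and motor starter): 1 − (1 − 0.878974)(1 − 0.858988) = 0.982934
Parallel (suction strainer and pressure transmitter): 1 − (1 − 0.912105)(1 − 0.830897) = 0.985137
Series ([0.982934] and [0.985137]): 0.982934 × 0.985137 = 0.9683

0.9683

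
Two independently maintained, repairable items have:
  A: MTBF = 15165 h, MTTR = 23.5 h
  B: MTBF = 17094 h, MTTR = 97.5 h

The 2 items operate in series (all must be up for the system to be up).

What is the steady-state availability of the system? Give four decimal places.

0.9928

A(A) = MTBF/(MTBF+MTTR) = 15165/(15165+23.5) = 0.998453
A(B) = MTBF/(MTBF+MTTR) = 17094/(17094+97.5) = 0.994329
Series availability: 0.998453 × 0.994329 = 0.9928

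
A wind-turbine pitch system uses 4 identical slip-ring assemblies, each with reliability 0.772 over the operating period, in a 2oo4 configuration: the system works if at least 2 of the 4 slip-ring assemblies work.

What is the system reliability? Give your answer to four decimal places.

R = Σ_{i=2}^{4} C(4,i) p^i (1−p)^{4−i} with p = 0.772
C(4,2)·0.772^2·0.228^2 = 0.185890
C(4,3)·0.772^3·0.228^1 = 0.419611
C(4,4)·0.772^4·0.228^0 = 0.355197
Sum = 0.9607

0.9607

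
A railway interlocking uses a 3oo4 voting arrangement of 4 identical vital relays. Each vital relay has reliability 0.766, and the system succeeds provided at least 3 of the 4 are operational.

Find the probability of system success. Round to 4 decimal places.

R = Σ_{i=3}^{4} C(4,i) p^i (1−p)^{4−i} with p = 0.766
C(4,3)·0.766^3·0.234^1 = 0.420690
C(4,4)·0.766^4·0.234^0 = 0.344283
Sum = 0.7650

0.7650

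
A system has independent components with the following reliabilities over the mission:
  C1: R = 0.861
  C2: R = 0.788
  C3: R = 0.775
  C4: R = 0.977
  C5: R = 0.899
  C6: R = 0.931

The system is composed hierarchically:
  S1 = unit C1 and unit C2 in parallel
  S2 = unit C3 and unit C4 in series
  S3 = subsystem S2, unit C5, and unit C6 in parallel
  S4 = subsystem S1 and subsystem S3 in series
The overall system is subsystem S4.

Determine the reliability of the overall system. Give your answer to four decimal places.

0.9689

Parallel (C1 and C2): 1 − (1 − 0.861000)(1 − 0.788000) = 0.970532
Series (C3 and C4): 0.775000 × 0.977000 = 0.757175
Parallel ([0.757175], C5, and C6): 1 − (1 − 0.757175)(1 − 0.899000)(1 − 0.931000) = 0.998308
Series ([0.970532] and [0.998308]): 0.970532 × 0.998308 = 0.9689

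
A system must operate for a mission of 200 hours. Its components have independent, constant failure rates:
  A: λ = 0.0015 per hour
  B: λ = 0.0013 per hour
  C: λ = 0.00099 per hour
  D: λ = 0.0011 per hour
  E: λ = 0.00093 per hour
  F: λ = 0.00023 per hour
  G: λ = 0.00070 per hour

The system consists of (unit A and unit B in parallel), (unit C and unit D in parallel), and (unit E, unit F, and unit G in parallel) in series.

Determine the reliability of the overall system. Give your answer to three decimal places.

R(A) = exp(−0.0015 × 200) = 0.74082
R(B) = exp(−0.0013 × 200) = 0.77105
R(C) = exp(−0.00099 × 200) = 0.82037
R(D) = exp(−0.0011 × 200) = 0.80252
R(E) = exp(−0.00093 × 200) = 0.83027
R(F) = exp(−0.00023 × 200) = 0.95504
R(G) = exp(−0.00070 × 200) = 0.86936
Parallel (A and B): 1 − (1 − 0.74082)(1 − 0.77105) = 0.94066
Parallel (C and D): 1 − (1 − 0.82037)(1 − 0.80252) = 0.96453
Parallel (E, F, and G): 1 − (1 − 0.83027)(1 − 0.95504)(1 − 0.86936) = 0.99900
Series ([0.94066], [0.96453], and [0.99900]): 0.94066 × 0.96453 × 0.99900 = 0.906

0.906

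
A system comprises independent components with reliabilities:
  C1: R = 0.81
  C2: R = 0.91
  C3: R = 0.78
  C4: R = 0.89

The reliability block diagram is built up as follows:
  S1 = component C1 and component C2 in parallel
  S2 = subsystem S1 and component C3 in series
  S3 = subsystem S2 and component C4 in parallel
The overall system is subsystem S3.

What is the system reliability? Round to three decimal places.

0.974

Parallel (C1 and C2): 1 − (1 − 0.81000)(1 − 0.91000) = 0.98290
Series ([0.98290] and C3): 0.98290 × 0.78000 = 0.76666
Parallel ([0.76666] and C4): 1 − (1 − 0.76666)(1 − 0.89000) = 0.974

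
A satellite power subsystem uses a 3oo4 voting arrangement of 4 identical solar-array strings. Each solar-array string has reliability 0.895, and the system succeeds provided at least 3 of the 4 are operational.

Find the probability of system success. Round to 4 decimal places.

0.9427

R = Σ_{i=3}^{4} C(4,i) p^i (1−p)^{4−i} with p = 0.895
C(4,3)·0.895^3·0.105^1 = 0.301105
C(4,4)·0.895^4·0.105^0 = 0.641641
Sum = 0.9427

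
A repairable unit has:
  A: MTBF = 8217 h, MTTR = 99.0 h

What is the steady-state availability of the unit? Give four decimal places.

A(A) = MTBF/(MTBF+MTTR) = 8217/(8217+99.0) = 0.9881

0.9881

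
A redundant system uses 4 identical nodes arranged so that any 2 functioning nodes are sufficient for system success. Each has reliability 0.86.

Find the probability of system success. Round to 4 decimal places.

0.9902

R = Σ_{i=2}^{4} C(4,i) p^i (1−p)^{4−i} with p = 0.86
C(4,2)·0.86^2·0.14^2 = 0.086977
C(4,3)·0.86^3·0.14^1 = 0.356191
C(4,4)·0.86^4·0.14^0 = 0.547008
Sum = 0.9902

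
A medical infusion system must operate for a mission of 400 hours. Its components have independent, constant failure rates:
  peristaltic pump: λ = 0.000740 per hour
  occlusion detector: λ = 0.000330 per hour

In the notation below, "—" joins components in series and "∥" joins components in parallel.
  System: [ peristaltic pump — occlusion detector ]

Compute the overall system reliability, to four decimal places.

0.6518

R(peristaltic pump) = exp(−0.000740 × 400) = 0.743787
R(occlusion detector) = exp(−0.000330 × 400) = 0.876341
Series (peristaltic pump and occlusion detector): 0.743787 × 0.876341 = 0.6518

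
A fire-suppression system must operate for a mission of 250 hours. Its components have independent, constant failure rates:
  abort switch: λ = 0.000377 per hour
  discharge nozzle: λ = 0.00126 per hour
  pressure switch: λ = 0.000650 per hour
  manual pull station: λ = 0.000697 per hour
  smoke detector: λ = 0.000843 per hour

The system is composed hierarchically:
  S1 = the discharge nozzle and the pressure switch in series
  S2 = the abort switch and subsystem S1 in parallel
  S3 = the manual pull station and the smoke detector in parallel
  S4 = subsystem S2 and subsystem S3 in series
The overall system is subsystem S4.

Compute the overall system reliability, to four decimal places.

R(abort switch) = exp(−0.000377 × 250) = 0.910055
R(discharge nozzle) = exp(−0.00126 × 250) = 0.729789
R(pressure switch) = exp(−0.000650 × 250) = 0.850016
R(manual pull station) = exp(−0.000697 × 250) = 0.840087
R(smoke detector) = exp(−0.000843 × 250) = 0.809977
Series (discharge nozzle and pressure switch): 0.729789 × 0.850016 = 0.620332
Parallel (abort switch and [0.620332]): 1 − (1 − 0.910055)(1 − 0.620332) = 0.965851
Parallel (manual pull station and smoke detector): 1 − (1 − 0.840087)(1 − 0.809977) = 0.969613
Series ([0.965851] and [0.969613]): 0.965851 × 0.969613 = 0.9365

0.9365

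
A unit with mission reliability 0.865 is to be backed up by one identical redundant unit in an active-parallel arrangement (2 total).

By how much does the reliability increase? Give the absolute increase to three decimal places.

R_before = 0.865
R_after = 1 − (1 − 0.865)^2 = 0.982
ΔR = 0.982 − 0.865 = 0.117

0.117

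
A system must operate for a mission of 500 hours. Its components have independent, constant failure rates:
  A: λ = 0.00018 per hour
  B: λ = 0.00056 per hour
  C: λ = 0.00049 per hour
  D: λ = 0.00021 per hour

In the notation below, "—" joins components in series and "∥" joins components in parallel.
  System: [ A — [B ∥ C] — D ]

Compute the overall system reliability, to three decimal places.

0.779

R(A) = exp(−0.00018 × 500) = 0.91393
R(B) = exp(−0.00056 × 500) = 0.75578
R(C) = exp(−0.00049 × 500) = 0.78270
R(D) = exp(−0.00021 × 500) = 0.90032
Parallel (B and C): 1 − (1 − 0.75578)(1 − 0.78270) = 0.94693
Series (A, [0.94693], and D): 0.91393 × 0.94693 × 0.90032 = 0.779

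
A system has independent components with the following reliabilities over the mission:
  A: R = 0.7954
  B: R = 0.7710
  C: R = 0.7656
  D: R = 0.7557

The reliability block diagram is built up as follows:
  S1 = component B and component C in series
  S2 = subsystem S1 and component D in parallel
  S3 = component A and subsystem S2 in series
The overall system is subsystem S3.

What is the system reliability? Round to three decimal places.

0.716

Series (B and C): 0.77100 × 0.76560 = 0.59028
Parallel ([0.59028] and D): 1 − (1 − 0.59028)(1 − 0.75570) = 0.89991
Series (A and [0.89991]): 0.79540 × 0.89991 = 0.716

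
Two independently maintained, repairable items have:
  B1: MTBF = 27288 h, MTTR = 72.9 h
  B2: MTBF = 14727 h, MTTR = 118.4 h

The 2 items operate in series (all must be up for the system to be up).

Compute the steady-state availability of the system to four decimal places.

A(B1) = MTBF/(MTBF+MTTR) = 27288/(27288+72.9) = 0.997336
A(B2) = MTBF/(MTBF+MTTR) = 14727/(14727+118.4) = 0.992024
Series availability: 0.997336 × 0.992024 = 0.9894

0.9894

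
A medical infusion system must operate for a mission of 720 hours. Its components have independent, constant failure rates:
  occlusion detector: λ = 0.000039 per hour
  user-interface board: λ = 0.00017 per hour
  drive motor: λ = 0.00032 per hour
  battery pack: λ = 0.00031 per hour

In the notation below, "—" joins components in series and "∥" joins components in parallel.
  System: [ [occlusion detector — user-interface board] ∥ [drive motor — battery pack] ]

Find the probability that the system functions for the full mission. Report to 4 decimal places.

R(occlusion detector) = exp(−0.000039 × 720) = 0.972311
R(user-interface board) = exp(−0.00017 × 720) = 0.884794
R(drive motor) = exp(−0.00032 × 720) = 0.794216
R(battery pack) = exp(−0.00031 × 720) = 0.799955
Series (occlusion detector and user-interface board): 0.972311 × 0.884794 = 0.860295
Series (drive motor and battery pack): 0.794216 × 0.799955 = 0.635337
Parallel ([0.860295] and [0.635337]): 1 − (1 − 0.860295)(1 − 0.635337) = 0.9491

0.9491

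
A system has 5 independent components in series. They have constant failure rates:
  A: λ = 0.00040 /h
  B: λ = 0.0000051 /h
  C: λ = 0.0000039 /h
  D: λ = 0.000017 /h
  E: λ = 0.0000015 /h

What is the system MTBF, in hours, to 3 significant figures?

2340

Series of exponential components: λ_sys = Σ λ_i
λ_sys = 0.00040 + 0.0000051 + 0.0000039 + 0.000017 + 0.0000015 = 4.2750e-04 /h
MTBF = 1 / λ_sys = 2340 h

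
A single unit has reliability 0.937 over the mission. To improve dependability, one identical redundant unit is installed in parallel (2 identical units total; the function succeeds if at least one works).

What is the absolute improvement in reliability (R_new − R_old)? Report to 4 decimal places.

0.0590

R_before = 0.937
R_after = 1 − (1 − 0.937)^2 = 0.9960
ΔR = 0.9960 − 0.937 = 0.0590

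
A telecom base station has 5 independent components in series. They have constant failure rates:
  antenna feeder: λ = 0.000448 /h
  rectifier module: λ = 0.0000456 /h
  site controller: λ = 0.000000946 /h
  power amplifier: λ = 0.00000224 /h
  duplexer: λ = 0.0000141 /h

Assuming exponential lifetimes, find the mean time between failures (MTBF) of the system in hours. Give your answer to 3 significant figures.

1960

Series of exponential components: λ_sys = Σ λ_i
λ_sys = 0.000448 + 0.0000456 + 0.000000946 + 0.00000224 + 0.0000141 = 5.1089e-04 /h
MTBF = 1 / λ_sys = 1960 h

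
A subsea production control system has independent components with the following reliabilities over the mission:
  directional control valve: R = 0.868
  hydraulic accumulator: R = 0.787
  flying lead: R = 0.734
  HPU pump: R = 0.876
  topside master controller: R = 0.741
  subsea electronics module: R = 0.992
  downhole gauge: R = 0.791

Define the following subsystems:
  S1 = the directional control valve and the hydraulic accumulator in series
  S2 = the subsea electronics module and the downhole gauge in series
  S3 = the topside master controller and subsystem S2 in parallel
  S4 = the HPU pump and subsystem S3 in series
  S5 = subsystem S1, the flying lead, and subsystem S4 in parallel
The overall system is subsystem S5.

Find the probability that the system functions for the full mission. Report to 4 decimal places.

Series (directional control valve and hydraulic accumulator): 0.868000 × 0.787000 = 0.683116
Series (subsea electronics module and downhole gauge): 0.992000 × 0.791000 = 0.784672
Parallel (topside master controller and [0.784672]): 1 − (1 − 0.741000)(1 − 0.784672) = 0.944230
Series (HPU pump and [0.944230]): 0.876000 × 0.944230 = 0.827145
Parallel ([0.683116], flying lead, and [0.827145]): 1 − (1 − 0.683116)(1 − 0.734000)(1 − 0.827145) = 0.9854

0.9854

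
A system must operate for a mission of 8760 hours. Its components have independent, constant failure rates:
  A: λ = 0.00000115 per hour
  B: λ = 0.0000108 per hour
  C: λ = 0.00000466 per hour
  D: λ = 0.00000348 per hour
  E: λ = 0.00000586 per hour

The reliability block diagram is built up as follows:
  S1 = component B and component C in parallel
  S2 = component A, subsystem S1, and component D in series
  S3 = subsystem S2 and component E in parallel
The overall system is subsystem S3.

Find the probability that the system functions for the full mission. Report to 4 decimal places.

0.9978

R(A) = exp(−0.00000115 × 8760) = 0.989977
R(B) = exp(−0.0000108 × 8760) = 0.909729
R(C) = exp(−0.00000466 × 8760) = 0.960000
R(D) = exp(−0.00000348 × 8760) = 0.969975
R(E) = exp(−0.00000586 × 8760) = 0.949962
Parallel (B and C): 1 − (1 − 0.909729)(1 − 0.960000) = 0.996389
Series (A, [0.996389], and D): 0.989977 × 0.996389 × 0.969975 = 0.956785
Parallel ([0.956785] and E): 1 − (1 − 0.956785)(1 − 0.949962) = 0.9978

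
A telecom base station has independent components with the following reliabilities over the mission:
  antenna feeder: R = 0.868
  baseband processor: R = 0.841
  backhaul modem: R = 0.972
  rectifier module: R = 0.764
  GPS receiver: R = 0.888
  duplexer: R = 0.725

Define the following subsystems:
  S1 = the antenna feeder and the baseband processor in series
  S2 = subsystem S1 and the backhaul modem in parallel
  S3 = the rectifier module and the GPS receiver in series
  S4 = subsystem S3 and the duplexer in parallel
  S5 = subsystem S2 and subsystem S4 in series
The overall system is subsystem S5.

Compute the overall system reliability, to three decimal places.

0.905

Series (antenna feeder and baseband processor): 0.86800 × 0.84100 = 0.72999
Parallel ([0.72999] and backhaul modem): 1 − (1 − 0.72999)(1 − 0.97200) = 0.99244
Series (rectifier module and GPS receiver): 0.76400 × 0.88800 = 0.67843
Parallel ([0.67843] and duplexer): 1 − (1 − 0.67843)(1 − 0.72500) = 0.91157
Series ([0.99244] and [0.91157]): 0.99244 × 0.91157 = 0.905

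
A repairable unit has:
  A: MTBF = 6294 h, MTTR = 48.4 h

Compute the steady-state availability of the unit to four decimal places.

0.9924

A(A) = MTBF/(MTBF+MTTR) = 6294/(6294+48.4) = 0.9924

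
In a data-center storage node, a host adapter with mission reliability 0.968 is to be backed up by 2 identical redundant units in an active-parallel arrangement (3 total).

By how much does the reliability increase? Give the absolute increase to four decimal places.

R_before = 0.968
R_after = 1 − (1 − 0.968)^3 = 1.0000
ΔR = 1.0000 − 0.968 = 0.0320

0.0320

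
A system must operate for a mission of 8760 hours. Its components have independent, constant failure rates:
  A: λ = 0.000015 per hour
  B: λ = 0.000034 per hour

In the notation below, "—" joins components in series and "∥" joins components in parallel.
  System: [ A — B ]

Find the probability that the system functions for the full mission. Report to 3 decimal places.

0.651

R(A) = exp(−0.000015 × 8760) = 0.87687
R(B) = exp(−0.000034 × 8760) = 0.74242
Series (A and B): 0.87687 × 0.74242 = 0.651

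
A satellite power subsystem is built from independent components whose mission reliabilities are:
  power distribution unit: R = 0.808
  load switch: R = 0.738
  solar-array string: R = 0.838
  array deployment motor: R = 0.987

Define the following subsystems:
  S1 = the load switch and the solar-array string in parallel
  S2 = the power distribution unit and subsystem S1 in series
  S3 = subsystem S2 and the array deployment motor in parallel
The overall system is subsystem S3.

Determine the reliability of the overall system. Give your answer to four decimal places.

0.9971

Parallel (load switch and solar-array string): 1 − (1 − 0.738000)(1 − 0.838000) = 0.957556
Series (power distribution unit and [0.957556]): 0.808000 × 0.957556 = 0.773705
Parallel ([0.773705] and array deployment motor): 1 − (1 − 0.773705)(1 − 0.987000) = 0.9971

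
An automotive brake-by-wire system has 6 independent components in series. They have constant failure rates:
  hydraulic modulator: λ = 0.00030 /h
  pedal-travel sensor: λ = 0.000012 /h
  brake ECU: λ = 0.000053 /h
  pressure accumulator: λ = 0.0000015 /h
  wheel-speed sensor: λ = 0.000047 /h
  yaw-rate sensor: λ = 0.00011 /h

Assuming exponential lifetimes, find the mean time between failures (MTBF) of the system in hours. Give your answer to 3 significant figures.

Series of exponential components: λ_sys = Σ λ_i
λ_sys = 0.00030 + 0.000012 + 0.000053 + 0.0000015 + 0.000047 + 0.00011 = 5.2350e-04 /h
MTBF = 1 / λ_sys = 1910 h

1910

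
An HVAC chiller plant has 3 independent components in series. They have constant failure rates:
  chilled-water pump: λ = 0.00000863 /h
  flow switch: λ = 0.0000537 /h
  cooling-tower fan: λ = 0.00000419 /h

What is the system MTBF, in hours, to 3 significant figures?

15000

Series of exponential components: λ_sys = Σ λ_i
λ_sys = 0.00000863 + 0.0000537 + 0.00000419 = 6.6520e-05 /h
MTBF = 1 / λ_sys = 15000 h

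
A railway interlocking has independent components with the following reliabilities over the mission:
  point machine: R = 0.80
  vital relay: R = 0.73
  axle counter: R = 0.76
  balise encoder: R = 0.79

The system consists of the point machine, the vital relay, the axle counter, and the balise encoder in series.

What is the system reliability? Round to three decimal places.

Series (point machine, vital relay, axle counter, and balise encoder): 0.80000 × 0.73000 × 0.76000 × 0.79000 = 0.351

0.351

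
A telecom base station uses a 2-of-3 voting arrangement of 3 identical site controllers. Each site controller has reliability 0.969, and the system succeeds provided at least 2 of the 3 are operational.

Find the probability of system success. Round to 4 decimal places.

R = Σ_{i=2}^{3} C(3,i) p^i (1−p)^{3−i} with p = 0.969
C(3,2)·0.969^2·0.031^1 = 0.087323
C(3,3)·0.969^3·0.031^0 = 0.909853
Sum = 0.9972

0.9972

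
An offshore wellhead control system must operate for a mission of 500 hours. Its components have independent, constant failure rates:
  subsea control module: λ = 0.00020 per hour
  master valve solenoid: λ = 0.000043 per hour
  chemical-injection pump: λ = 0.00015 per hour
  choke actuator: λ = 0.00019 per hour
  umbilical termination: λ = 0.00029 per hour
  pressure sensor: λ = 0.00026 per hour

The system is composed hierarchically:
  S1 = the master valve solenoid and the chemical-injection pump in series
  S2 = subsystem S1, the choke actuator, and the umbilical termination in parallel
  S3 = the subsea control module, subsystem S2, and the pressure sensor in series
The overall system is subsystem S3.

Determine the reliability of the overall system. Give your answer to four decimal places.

R(subsea control module) = exp(−0.00020 × 500) = 0.904837
R(master valve solenoid) = exp(−0.000043 × 500) = 0.978729
R(chemical-injection pump) = exp(−0.00015 × 500) = 0.927743
R(choke actuator) = exp(−0.00019 × 500) = 0.909373
R(umbilical termination) = exp(−0.00029 × 500) = 0.865022
R(pressure sensor) = exp(−0.00026 × 500) = 0.878095
Series (master valve solenoid and chemical-injection pump): 0.978729 × 0.927743 = 0.908009
Parallel ([0.908009], choke actuator, and umbilical termination): 1 − (1 − 0.908009)(1 − 0.909373)(1 − 0.865022) = 0.998875
Series (subsea control module, [0.998875], and pressure sensor): 0.904837 × 0.998875 × 0.878095 = 0.7936

0.7936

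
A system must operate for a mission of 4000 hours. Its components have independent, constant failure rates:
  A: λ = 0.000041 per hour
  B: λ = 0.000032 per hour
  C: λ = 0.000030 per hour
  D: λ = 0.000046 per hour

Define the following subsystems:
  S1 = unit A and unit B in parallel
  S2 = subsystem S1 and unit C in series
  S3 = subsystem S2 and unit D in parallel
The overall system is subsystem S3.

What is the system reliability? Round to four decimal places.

R(A) = exp(−0.000041 × 4000) = 0.848742
R(B) = exp(−0.000032 × 4000) = 0.879853
R(C) = exp(−0.000030 × 4000) = 0.886920
R(D) = exp(−0.000046 × 4000) = 0.831936
Parallel (A and B): 1 − (1 − 0.848742)(1 − 0.879853) = 0.981827
Series ([0.981827] and C): 0.981827 × 0.886920 = 0.870802
Parallel ([0.870802] and D): 1 − (1 − 0.870802)(1 − 0.831936) = 0.9783

0.9783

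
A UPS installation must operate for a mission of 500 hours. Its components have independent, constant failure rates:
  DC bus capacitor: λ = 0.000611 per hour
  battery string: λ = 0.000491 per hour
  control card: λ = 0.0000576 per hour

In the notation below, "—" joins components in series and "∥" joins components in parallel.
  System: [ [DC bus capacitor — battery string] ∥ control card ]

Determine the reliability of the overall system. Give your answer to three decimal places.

R(DC bus capacitor) = exp(−0.000611 × 500) = 0.73675
R(battery string) = exp(−0.000491 × 500) = 0.78231
R(control card) = exp(−0.0000576 × 500) = 0.97161
Series (DC bus capacitor and battery string): 0.73675 × 0.78231 = 0.57637
Parallel ([0.57637] and control card): 1 − (1 − 0.57637)(1 − 0.97161) = 0.988

0.988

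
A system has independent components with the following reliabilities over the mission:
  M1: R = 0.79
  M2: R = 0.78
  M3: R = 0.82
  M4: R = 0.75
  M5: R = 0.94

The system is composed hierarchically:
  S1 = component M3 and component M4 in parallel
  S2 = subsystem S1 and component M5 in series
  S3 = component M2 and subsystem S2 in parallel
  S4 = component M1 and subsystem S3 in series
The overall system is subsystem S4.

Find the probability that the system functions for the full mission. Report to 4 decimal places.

Parallel (M3 and M4): 1 − (1 − 0.820000)(1 − 0.750000) = 0.955000
Series ([0.955000] and M5): 0.955000 × 0.940000 = 0.897700
Parallel (M2 and [0.897700]): 1 − (1 − 0.780000)(1 − 0.897700) = 0.977494
Series (M1 and [0.977494]): 0.790000 × 0.977494 = 0.7722

0.7722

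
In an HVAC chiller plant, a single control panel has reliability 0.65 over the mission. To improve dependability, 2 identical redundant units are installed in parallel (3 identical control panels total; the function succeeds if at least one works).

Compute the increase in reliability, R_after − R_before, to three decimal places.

R_before = 0.65
R_after = 1 − (1 − 0.65)^3 = 0.957
ΔR = 0.957 − 0.65 = 0.307

0.307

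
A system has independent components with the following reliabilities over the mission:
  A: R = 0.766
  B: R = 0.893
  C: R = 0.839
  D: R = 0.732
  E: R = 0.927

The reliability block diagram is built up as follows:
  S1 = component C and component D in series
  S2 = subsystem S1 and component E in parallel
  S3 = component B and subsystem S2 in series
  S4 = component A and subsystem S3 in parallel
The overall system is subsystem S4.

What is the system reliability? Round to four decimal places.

Series (C and D): 0.839000 × 0.732000 = 0.614148
Parallel ([0.614148] and E): 1 − (1 − 0.614148)(1 − 0.927000) = 0.971833
Series (B and [0.971833]): 0.893000 × 0.971833 = 0.867847
Parallel (A and [0.867847]): 1 − (1 − 0.766000)(1 − 0.867847) = 0.9691

0.9691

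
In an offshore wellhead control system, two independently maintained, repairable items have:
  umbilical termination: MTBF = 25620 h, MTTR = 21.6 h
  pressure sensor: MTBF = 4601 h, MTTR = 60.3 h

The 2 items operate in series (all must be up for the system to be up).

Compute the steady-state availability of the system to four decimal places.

0.9862

A(umbilical termination) = MTBF/(MTBF+MTTR) = 25620/(25620+21.6) = 0.999158
A(pressure sensor) = MTBF/(MTBF+MTTR) = 4601/(4601+60.3) = 0.987064
Series availability: 0.999158 × 0.987064 = 0.9862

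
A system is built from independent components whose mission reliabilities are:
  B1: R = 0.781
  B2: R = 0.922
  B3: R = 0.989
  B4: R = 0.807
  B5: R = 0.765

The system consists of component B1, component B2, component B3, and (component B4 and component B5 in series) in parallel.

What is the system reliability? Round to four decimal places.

0.9999

Series (B4 and B5): 0.807000 × 0.765000 = 0.617355
Parallel (B1, B2, B3, and [0.617355]): 1 − (1 − 0.781000)(1 − 0.922000)(1 − 0.989000)(1 − 0.617355) = 0.9999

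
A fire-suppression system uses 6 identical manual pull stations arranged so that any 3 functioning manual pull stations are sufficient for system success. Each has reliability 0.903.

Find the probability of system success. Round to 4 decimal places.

0.9989

R = Σ_{i=3}^{6} C(6,i) p^i (1−p)^{6−i} with p = 0.903
C(6,3)·0.903^3·0.097^3 = 0.013440
C(6,4)·0.903^4·0.097^2 = 0.093840
C(6,5)·0.903^5·0.097^1 = 0.349431
C(6,6)·0.903^6·0.097^0 = 0.542159
Sum = 0.9989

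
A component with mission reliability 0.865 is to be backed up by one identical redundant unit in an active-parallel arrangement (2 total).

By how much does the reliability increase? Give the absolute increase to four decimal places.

R_before = 0.865
R_after = 1 − (1 − 0.865)^2 = 0.9818
ΔR = 0.9818 − 0.865 = 0.1168

0.1168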